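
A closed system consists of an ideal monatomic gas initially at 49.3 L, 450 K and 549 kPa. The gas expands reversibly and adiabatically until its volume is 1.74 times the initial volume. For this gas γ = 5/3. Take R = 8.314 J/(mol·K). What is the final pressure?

218 kPa

Adiabatic: TV^(γ−1) = const ⇒ T₂ = 450×(0.575)^0.667 = 311 K; PV^γ = const ⇒ P₂ = 218 kPa.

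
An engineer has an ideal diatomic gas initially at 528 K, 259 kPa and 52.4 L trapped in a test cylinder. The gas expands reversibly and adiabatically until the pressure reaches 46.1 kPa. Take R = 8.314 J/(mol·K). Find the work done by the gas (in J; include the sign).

13200 J

n = P₁V₁/(RT₁) = 259×52.4/(8.314×528) = 3.09 mol.
Adiabatic: T₂/T₁ = (P₂/P₁)^((γ−1)/γ) ⇒ T₂ = 528×(0.178)^0.286 = 322 K; V₂ = 180 L.
ΔU = nCvΔT = 3.09×20.8×(322−528) = -13200 J.
Q = 0 for an adiabatic process, so W = −ΔU = 13200 J.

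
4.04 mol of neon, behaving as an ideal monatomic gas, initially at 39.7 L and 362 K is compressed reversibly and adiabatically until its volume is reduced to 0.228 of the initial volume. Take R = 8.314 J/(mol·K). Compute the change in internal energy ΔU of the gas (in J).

P₁ = nRT₁/V₁ = 4.04×8.314×362/39.7 = 306 kPa.
Adiabatic: TV^(γ−1) = const ⇒ T₂ = 362×(4.39)^0.667 = 970 K; PV^γ = const ⇒ P₂ = 3600 kPa.
For an ideal gas ΔU = nCvΔT with Cv = (3/2)R = 12.5 J/(mol·K).
ΔU = 4.04×12.5×(970−362) = 30600 J.

30600 J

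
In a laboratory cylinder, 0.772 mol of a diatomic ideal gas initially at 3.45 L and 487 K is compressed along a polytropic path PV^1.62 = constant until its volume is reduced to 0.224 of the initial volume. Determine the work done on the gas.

7710 J

P₁ = nRT₁/V₁ = 0.772×8.314×487/3.45 = 906 kPa.
Polytropic n=1.62: T₂ = T₁(V₁/V₂)^(n−1) = 487×(4.46)^0.62 = 1230 K; P₂ = P₁(V₁/V₂)^n = 10200 kPa.
W = (P₁V₁−P₂V₂)/(n−1) = (906×3.45−10200×0.773)/0.62 = -7710 J.
Work done on the gas = −W_by = 7710 J.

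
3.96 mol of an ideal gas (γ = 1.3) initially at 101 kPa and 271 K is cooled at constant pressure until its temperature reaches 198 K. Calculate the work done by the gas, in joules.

-2400 J

V₁ = nRT₁/P₁ = 3.96×8.314×271/101 = 88.3 L.
Isobaric: P stays 101 kPa; V/T = const ⇒ T₂ = 198 K, V₂ = 64.5 L.
W = PΔV = 101×(64.5−88.3) kPa·L = -2400 J.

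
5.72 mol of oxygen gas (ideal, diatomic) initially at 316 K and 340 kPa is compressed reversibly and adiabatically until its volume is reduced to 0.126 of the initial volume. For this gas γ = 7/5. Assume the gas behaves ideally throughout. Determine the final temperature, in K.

724 K

V₁ = nRT₁/P₁ = 5.72×8.314×316/340 = 44.2 L.
Adiabatic: TV^(γ−1) = const ⇒ T₂ = 316×(7.94)^0.400 = 724 K; PV^γ = const ⇒ P₂ = 6180 kPa.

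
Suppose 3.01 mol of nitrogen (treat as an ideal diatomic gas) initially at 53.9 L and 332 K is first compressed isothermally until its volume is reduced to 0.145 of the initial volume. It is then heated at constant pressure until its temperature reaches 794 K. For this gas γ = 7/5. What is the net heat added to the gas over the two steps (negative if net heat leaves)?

P₁ = nRT₁/V₁ = 3.01×8.314×332/53.9 = 154 kPa.
Step 1 — Isothermal: T stays 332 K; PV = const ⇒ V₂ = 7.82 L, P₂ = 1060 kPa.
ΔU = 0 (ideal gas, T constant).
W = nRT ln(V₂/V₁) = 3.01×8.314×332×ln(0.145) = -16000 J.
Q = ΔU + W = -16000 J.
State after step 1: P = 1060 kPa, V = 7.82 L, T = 332 K.
Step 2 — Isobaric: P stays 1060 kPa; V/T = const ⇒ T₂ = 794 K, V₂ = 18.7 L.
W = PΔV = 1060×(18.7−7.82) kPa·L = 11600 J.
ΔU = nCvΔT = 3.01×20.8×(794−332) = 28900 J.
Q = ΔU + W = nCpΔT = 40500 J.
Net over both steps: W = -4480 J, Q = 24400 J, ΔU = 28900 J.

24400 J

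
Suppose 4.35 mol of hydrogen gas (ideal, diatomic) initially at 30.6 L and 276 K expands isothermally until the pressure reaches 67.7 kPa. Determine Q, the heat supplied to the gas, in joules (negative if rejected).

15700 J

P₁ = nRT₁/V₁ = 4.35×8.314×276/30.6 = 326 kPa.
Isothermal: T stays 276 K; PV = const ⇒ V₂ = 147 L, P₂ = 67.7 kPa.
ΔU = 0 (ideal gas, T constant).
W = nRT ln(V₂/V₁) = 4.35×8.314×276×ln(4.82) = 15700 J.
Q = ΔU + W = 15700 J.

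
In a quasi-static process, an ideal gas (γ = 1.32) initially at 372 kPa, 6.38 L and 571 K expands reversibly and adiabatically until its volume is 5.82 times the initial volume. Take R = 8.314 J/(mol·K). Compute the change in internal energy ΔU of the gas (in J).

-3200 J

n = P₁V₁/(RT₁) = 372×6.38/(8.314×571) = 0.500 mol.
Adiabatic: TV^(γ−1) = const ⇒ T₂ = 571×(0.172)^0.320 = 325 K; PV^γ = const ⇒ P₂ = 36.4 kPa.
For an ideal gas ΔU = nCvΔT with Cv = R/(γ−1) = 26.0 J/(mol·K).
ΔU = 0.500×26.0×(325−571) = -3200 J.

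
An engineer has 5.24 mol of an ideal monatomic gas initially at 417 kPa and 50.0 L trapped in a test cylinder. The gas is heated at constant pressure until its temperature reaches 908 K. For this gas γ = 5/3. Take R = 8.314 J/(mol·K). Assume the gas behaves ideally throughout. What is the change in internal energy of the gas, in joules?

28100 J

T₁ = P₁V₁/(nR) = 417×50.0/(5.24×8.314) = 479 K.
Isobaric: P stays 417 kPa; V/T = const ⇒ T₂ = 908 K, V₂ = 94.9 L.
For an ideal gas ΔU = nCvΔT with Cv = (3/2)R = 12.5 J/(mol·K).
ΔU = 5.24×12.5×(908−479) = 28100 J.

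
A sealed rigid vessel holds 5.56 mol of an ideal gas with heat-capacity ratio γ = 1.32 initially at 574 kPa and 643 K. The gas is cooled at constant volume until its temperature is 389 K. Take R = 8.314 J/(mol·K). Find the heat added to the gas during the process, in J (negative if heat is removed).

-36700 J

V₁ = nRT₁/P₁ = 5.56×8.314×643/574 = 51.8 L.
Isochoric: V stays 51.8 L; P/T = const ⇒ T₂ = 389 K, P₂ = 347 kPa.
W = 0 (no volume change).
ΔU = nCvΔT = 5.56×26.0×(389−643) = -36700 J.
Q = ΔU = -36700 J.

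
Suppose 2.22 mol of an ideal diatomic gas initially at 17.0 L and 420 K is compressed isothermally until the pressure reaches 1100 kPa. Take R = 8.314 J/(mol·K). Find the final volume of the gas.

P₁ = nRT₁/V₁ = 2.22×8.314×420/17.0 = 456 kPa.
Isothermal: T stays 420 K; PV = const ⇒ V₂ = 7.05 L, P₂ = 1100 kPa.

7.05 L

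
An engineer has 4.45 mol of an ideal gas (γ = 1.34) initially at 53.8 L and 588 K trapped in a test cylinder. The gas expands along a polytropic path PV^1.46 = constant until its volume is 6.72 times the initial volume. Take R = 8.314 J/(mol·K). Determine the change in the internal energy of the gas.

-37300 J

P₁ = nRT₁/V₁ = 4.45×8.314×588/53.8 = 404 kPa.
Polytropic n=1.46: T₂ = T₁(V₁/V₂)^(n−1) = 588×(0.149)^0.46 = 245 K; P₂ = P₁(V₁/V₂)^n = 25.0 kPa.
For an ideal gas ΔU = nCvΔT with Cv = R/(γ−1) = 24.5 J/(mol·K).
ΔU = 4.45×24.5×(245−588) = -37300 J.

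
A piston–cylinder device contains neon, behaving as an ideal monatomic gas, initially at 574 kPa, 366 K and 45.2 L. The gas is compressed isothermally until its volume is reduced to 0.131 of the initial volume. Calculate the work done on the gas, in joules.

n = P₁V₁/(RT₁) = 574×45.2/(8.314×366) = 8.53 mol.
Isothermal: T stays 366 K; PV = const ⇒ V₂ = 5.92 L, P₂ = 4380 kPa.
W = nRT ln(V₂/V₁) = 8.53×8.314×366×ln(0.131) = -52700 J.
Work done on the gas = −W_by = 52700 J.

52700 J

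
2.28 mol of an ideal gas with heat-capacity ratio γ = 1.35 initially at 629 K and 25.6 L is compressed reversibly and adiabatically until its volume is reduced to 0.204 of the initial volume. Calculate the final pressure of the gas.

3980 kPa

P₁ = nRT₁/V₁ = 2.28×8.314×629/25.6 = 466 kPa.
Adiabatic: TV^(γ−1) = const ⇒ T₂ = 629×(4.90)^0.350 = 1100 K; PV^γ = const ⇒ P₂ = 3980 kPa.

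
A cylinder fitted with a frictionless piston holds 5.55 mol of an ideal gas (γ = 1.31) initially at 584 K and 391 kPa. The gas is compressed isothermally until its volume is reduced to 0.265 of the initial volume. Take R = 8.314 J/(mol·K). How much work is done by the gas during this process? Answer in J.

-35800 J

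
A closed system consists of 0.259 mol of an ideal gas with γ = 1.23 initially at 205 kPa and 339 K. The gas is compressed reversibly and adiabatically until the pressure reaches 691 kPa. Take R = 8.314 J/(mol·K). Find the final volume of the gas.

1.33 L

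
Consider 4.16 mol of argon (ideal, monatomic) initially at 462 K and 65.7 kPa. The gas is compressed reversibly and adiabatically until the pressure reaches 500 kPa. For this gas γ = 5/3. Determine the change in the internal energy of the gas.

V₁ = nRT₁/P₁ = 4.16×8.314×462/65.7 = 243 L.
Adiabatic: T₂/T₁ = (P₂/P₁)^((γ−1)/γ) ⇒ T₂ = 462×(7.61)^0.400 = 1040 K; V₂ = 72.0 L.
For an ideal gas ΔU = nCvΔT with Cv = (3/2)R = 12.5 J/(mol·K).
ΔU = 4.16×12.5×(1040−462) = 30000 J.

30000 J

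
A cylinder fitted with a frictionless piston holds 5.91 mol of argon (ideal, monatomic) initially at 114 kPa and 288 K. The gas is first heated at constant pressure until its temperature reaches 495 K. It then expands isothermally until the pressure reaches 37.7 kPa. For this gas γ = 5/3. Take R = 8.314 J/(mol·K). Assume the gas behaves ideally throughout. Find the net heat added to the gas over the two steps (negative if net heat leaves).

V₁ = nRT₁/P₁ = 5.91×8.314×288/114 = 124 L.
Step 1 — Isobaric: P stays 114 kPa; V/T = const ⇒ T₂ = 495 K, V₂ = 213 L.
W = PΔV = 114×(213−124) kPa·L = 10200 J.
ΔU = nCvΔT = 5.91×12.5×(495−288) = 15300 J.
Q = ΔU + W = nCpΔT = 25400 J.
State after step 1: P = 114 kPa, V = 213 L, T = 495 K.
Step 2 — Isothermal: T stays 495 K; PV = const ⇒ V₂ = 645 L, P₂ = 37.7 kPa.
ΔU = 0 (ideal gas, T constant).
W = nRT ln(V₂/V₁) = 5.91×8.314×495×ln(3.02) = 26900 J.
Q = ΔU + W = 26900 J.
Net over both steps: W = 37100 J, Q = 52300 J, ΔU = 15300 J.

52300 J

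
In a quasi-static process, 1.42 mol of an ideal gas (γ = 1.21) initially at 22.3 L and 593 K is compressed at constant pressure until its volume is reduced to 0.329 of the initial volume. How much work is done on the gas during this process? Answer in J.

4700 J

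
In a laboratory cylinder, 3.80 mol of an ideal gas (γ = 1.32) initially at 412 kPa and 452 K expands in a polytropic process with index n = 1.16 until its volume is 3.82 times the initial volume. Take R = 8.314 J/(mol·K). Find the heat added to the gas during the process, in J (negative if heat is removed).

8610 J

V₁ = nRT₁/P₁ = 3.80×8.314×452/412 = 34.7 L.
Polytropic n=1.16: T₂ = T₁(V₁/V₂)^(n−1) = 452×(0.262)^0.16 = 365 K; P₂ = P₁(V₁/V₂)^n = 87.0 kPa.
W = (P₁V₁−P₂V₂)/(n−1) = (412×34.7−87.0×132)/0.16 = 17200 J.
ΔU = nCvΔT = 3.80×26.0×(365−452) = -8610 J.
Q = ΔU + W = 8610 J.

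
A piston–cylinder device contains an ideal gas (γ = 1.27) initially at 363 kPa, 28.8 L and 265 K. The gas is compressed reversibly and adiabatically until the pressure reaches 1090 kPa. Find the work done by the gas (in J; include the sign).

n = P₁V₁/(RT₁) = 363×28.8/(8.314×265) = 4.75 mol.
Adiabatic: T₂/T₁ = (P₂/P₁)^((γ−1)/γ) ⇒ T₂ = 265×(3.00)^0.213 = 335 K; V₂ = 12.1 L.
ΔU = nCvΔT = 4.75×30.8×(335−265) = 10200 J.
Q = 0 for an adiabatic process, so W = −ΔU = -10200 J.

-10200 J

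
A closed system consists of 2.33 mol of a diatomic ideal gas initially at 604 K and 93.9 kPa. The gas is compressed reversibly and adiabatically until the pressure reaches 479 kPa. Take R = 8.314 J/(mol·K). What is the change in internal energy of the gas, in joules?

V₁ = nRT₁/P₁ = 2.33×8.314×604/93.9 = 125 L.
Adiabatic: T₂/T₁ = (P₂/P₁)^((γ−1)/γ) ⇒ T₂ = 604×(5.10)^0.286 = 962 K; V₂ = 38.9 L.
For an ideal gas ΔU = nCvΔT with Cv = (5/2)R = 20.8 J/(mol·K).
ΔU = 2.33×20.8×(962−604) = 17300 J.

17300 J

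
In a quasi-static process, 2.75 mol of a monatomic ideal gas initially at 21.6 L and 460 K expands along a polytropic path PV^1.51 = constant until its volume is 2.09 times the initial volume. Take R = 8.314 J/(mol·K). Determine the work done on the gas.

-6460 J

P₁ = nRT₁/V₁ = 2.75×8.314×460/21.6 = 487 kPa.
Polytropic n=1.51: T₂ = T₁(V₁/V₂)^(n−1) = 460×(0.478)^0.51 = 316 K; P₂ = P₁(V₁/V₂)^n = 160 kPa.
W = (P₁V₁−P₂V₂)/(n−1) = (487×21.6−160×45.1)/0.51 = 6460 J.
Work done on the gas = −W_by = -6460 J.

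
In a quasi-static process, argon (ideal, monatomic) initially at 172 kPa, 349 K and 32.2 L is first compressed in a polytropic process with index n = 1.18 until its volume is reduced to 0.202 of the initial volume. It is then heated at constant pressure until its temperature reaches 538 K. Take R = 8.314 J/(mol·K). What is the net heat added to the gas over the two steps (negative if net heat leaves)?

n = P₁V₁/(RT₁) = 172×32.2/(8.314×349) = 1.91 mol.
Step 1 — Polytropic n=1.18: T₂ = T₁(V₁/V₂)^(n−1) = 349×(4.95)^0.18 = 465 K; P₂ = P₁(V₁/V₂)^n = 1140 kPa.
W = (P₁V₁−P₂V₂)/(n−1) = (172×32.2−1140×6.50)/0.18 = -10300 J.
ΔU = nCvΔT = 1.91×12.5×(465−349) = 2770 J.
Q = ΔU + W = -7490 J.
State after step 1: P = 1140 kPa, V = 6.50 L, T = 465 K.
Step 2 — Isobaric: P stays 1140 kPa; V/T = const ⇒ T₂ = 538 K, V₂ = 7.52 L.
W = PΔV = 1140×(7.52−6.50) kPa·L = 1150 J.
ΔU = nCvΔT = 1.91×12.5×(538−465) = 1730 J.
Q = ΔU + W = nCpΔT = 2880 J.
Net over both steps: W = -9110 J, Q = -4620 J, ΔU = 4500 J.

-4620 J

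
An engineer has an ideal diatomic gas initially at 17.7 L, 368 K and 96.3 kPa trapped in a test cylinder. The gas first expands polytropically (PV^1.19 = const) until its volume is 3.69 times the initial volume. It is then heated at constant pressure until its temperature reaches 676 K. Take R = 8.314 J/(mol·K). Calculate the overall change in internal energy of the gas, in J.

3570 J

n = P₁V₁/(RT₁) = 96.3×17.7/(8.314×368) = 0.557 mol.
Step 1 — Polytropic n=1.19: T₂ = T₁(V₁/V₂)^(n−1) = 368×(0.271)^0.19 = 287 K; P₂ = P₁(V₁/V₂)^n = 20.4 kPa.
W = (P₁V₁−P₂V₂)/(n−1) = (96.3×17.7−20.4×65.3)/0.19 = 1970 J.
ΔU = nCvΔT = 0.557×20.8×(287−368) = -936 J.
Q = ΔU + W = 1030 J.
State after step 1: P = 20.4 kPa, V = 65.3 L, T = 287 K.
Step 2 — Isobaric: P stays 20.4 kPa; V/T = const ⇒ T₂ = 676 K, V₂ = 154 L.
W = PΔV = 20.4×(154−65.3) kPa·L = 1800 J.
ΔU = nCvΔT = 0.557×20.8×(676−287) = 4500 J.
Q = ΔU + W = nCpΔT = 6300 J.
Net over both steps: W = 3770 J, Q = 7340 J, ΔU = 3570 J.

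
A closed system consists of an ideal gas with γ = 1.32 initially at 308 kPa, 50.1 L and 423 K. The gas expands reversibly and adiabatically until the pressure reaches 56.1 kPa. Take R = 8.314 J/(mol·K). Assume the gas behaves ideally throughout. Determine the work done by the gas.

n = P₁V₁/(RT₁) = 308×50.1/(8.314×423) = 4.39 mol.
Adiabatic: T₂/T₁ = (P₂/P₁)^((γ−1)/γ) ⇒ T₂ = 423×(0.182)^0.242 = 280 K; V₂ = 182 L.
ΔU = nCvΔT = 4.39×26.0×(280−423) = -16300 J.
Q = 0 for an adiabatic process, so W = −ΔU = 16300 J.

16300 J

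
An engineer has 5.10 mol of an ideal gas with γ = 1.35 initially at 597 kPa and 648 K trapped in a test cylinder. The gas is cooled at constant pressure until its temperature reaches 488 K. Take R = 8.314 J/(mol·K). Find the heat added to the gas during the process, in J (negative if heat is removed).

-26200 J

V₁ = nRT₁/P₁ = 5.10×8.314×648/597 = 46.0 L.
Isobaric: P stays 597 kPa; V/T = const ⇒ T₂ = 488 K, V₂ = 34.7 L.
W = PΔV = 597×(34.7−46.0) kPa·L = -6780 J.
ΔU = nCvΔT = 5.10×23.8×(488−648) = -19400 J.
Q = ΔU + W = nCpΔT = -26200 J.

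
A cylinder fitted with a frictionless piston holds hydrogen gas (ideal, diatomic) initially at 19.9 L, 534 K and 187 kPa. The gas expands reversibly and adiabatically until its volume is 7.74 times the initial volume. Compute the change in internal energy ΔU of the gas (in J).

-5200 J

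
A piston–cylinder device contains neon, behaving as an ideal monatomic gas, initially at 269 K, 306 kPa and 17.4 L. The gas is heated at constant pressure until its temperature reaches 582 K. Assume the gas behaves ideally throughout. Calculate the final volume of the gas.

Isobaric: P stays 306 kPa; V/T = const ⇒ T₂ = 582 K, V₂ = 37.6 L.

37.6 L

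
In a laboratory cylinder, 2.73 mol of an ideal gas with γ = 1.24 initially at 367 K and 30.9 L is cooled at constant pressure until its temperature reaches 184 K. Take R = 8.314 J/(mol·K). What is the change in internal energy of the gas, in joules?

-17300 J

P₁ = nRT₁/V₁ = 2.73×8.314×367/30.9 = 270 kPa.
Isobaric: P stays 270 kPa; V/T = const ⇒ T₂ = 184 K, V₂ = 15.5 L.
For an ideal gas ΔU = nCvΔT with Cv = R/(γ−1) = 34.6 J/(mol·K).
ΔU = 2.73×34.6×(184−367) = -17300 J.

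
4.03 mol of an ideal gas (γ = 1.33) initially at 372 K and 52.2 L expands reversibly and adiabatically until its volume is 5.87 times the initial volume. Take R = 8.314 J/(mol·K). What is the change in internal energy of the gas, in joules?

P₁ = nRT₁/V₁ = 4.03×8.314×372/52.2 = 239 kPa.
Adiabatic: TV^(γ−1) = const ⇒ T₂ = 372×(0.170)^0.330 = 207 K; PV^γ = const ⇒ P₂ = 22.7 kPa.
For an ideal gas ΔU = nCvΔT with Cv = R/(γ−1) = 25.2 J/(mol·K).
ΔU = 4.03×25.2×(207−372) = -16700 J.

-16700 J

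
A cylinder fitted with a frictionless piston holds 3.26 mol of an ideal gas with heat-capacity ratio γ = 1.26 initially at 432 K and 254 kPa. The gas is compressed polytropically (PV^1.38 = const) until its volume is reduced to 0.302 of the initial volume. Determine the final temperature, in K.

V₁ = nRT₁/P₁ = 3.26×8.314×432/254 = 46.1 L.
Polytropic n=1.38: T₂ = T₁(V₁/V₂)^(n−1) = 432×(3.31)^0.38 = 681 K; P₂ = P₁(V₁/V₂)^n = 1330 kPa.

681 K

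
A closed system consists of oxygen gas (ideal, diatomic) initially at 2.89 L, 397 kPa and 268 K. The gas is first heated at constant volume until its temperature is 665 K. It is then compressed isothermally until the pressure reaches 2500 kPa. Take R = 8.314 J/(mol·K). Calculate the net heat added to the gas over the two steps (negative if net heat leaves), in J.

1600 J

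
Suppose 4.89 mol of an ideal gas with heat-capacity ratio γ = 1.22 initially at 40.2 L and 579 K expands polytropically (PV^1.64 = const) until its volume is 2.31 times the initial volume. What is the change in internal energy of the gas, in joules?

-44400 J

P₁ = nRT₁/V₁ = 4.89×8.314×579/40.2 = 586 kPa.
Polytropic n=1.64: T₂ = T₁(V₁/V₂)^(n−1) = 579×(0.433)^0.64 = 339 K; P₂ = P₁(V₁/V₂)^n = 148 kPa.
For an ideal gas ΔU = nCvΔT with Cv = R/(γ−1) = 37.8 J/(mol·K).
ΔU = 4.89×37.8×(339−579) = -44400 J.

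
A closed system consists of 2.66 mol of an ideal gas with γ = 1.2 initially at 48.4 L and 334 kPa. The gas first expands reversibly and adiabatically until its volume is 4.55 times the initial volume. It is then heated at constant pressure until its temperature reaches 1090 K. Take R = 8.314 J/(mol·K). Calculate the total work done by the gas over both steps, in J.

33300 J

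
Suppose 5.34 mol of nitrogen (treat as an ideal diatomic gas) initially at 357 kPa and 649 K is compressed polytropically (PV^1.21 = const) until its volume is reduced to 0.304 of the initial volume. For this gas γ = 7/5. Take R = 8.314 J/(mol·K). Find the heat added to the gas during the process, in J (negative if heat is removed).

V₁ = nRT₁/P₁ = 5.34×8.314×649/357 = 80.7 L.
Polytropic n=1.21: T₂ = T₁(V₁/V₂)^(n−1) = 649×(3.29)^0.21 = 833 K; P₂ = P₁(V₁/V₂)^n = 1510 kPa.
W = (P₁V₁−P₂V₂)/(n−1) = (357×80.7−1510×24.5)/0.21 = -39000 J.
ΔU = nCvΔT = 5.34×20.8×(833−649) = 20500 J.
Q = ΔU + W = -18500 J.

-18500 J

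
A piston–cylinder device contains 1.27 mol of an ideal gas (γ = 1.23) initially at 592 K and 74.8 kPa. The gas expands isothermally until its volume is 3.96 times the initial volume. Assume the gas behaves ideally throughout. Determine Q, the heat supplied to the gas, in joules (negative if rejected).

8600 J

V₁ = nRT₁/P₁ = 1.27×8.314×592/74.8 = 83.6 L.
Isothermal: T stays 592 K; PV = const ⇒ V₂ = 331 L, P₂ = 18.9 kPa.
ΔU = 0 (ideal gas, T constant).
W = nRT ln(V₂/V₁) = 1.27×8.314×592×ln(3.96) = 8600 J.
Q = ΔU + W = 8600 J.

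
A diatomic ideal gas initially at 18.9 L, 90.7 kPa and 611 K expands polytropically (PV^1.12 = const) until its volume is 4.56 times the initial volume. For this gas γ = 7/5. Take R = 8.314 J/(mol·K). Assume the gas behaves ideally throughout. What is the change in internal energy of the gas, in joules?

-713 J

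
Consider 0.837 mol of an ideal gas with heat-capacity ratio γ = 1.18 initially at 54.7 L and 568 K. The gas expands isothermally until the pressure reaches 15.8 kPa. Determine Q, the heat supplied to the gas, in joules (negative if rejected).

P₁ = nRT₁/V₁ = 0.837×8.314×568/54.7 = 72.3 kPa.
Isothermal: T stays 568 K; PV = const ⇒ V₂ = 250 L, P₂ = 15.8 kPa.
ΔU = 0 (ideal gas, T constant).
W = nRT ln(V₂/V₁) = 0.837×8.314×568×ln(4.57) = 6010 J.
Q = ΔU + W = 6010 J.

6010 J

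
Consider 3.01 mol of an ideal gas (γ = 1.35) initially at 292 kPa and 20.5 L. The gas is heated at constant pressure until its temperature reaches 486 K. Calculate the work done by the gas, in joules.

6180 J

T₁ = P₁V₁/(nR) = 292×20.5/(3.01×8.314) = 239 K.
Isobaric: P stays 292 kPa; V/T = const ⇒ T₂ = 486 K, V₂ = 41.7 L.
W = PΔV = 292×(41.7−20.5) kPa·L = 6180 J.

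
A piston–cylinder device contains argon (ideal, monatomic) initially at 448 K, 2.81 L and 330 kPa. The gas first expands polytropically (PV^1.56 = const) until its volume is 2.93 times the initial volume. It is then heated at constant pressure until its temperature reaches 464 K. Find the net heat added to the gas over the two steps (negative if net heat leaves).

n = P₁V₁/(RT₁) = 330×2.81/(8.314×448) = 0.249 mol.
Step 1 — Polytropic n=1.56: T₂ = T₁(V₁/V₂)^(n−1) = 448×(0.341)^0.56 = 245 K; P₂ = P₁(V₁/V₂)^n = 61.7 kPa.
W = (P₁V₁−P₂V₂)/(n−1) = (330×2.81−61.7×8.23)/0.56 = 749 J.
ΔU = nCvΔT = 0.249×12.5×(245−448) = -629 J.
Q = ΔU + W = 120 J.
State after step 1: P = 61.7 kPa, V = 8.23 L, T = 245 K.
Step 2 — Isobaric: P stays 61.7 kPa; V/T = const ⇒ T₂ = 464 K, V₂ = 15.6 L.
W = PΔV = 61.7×(15.6−8.23) kPa·L = 453 J.
ΔU = nCvΔT = 0.249×12.5×(464−245) = 679 J.
Q = ΔU + W = nCpΔT = 1130 J.
Net over both steps: W = 1200 J, Q = 1250 J, ΔU = 49.7 J.

1250 J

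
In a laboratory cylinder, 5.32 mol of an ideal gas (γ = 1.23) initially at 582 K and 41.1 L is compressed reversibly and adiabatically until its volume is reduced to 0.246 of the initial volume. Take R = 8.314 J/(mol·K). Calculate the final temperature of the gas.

P₁ = nRT₁/V₁ = 5.32×8.314×582/41.1 = 626 kPa.
Adiabatic: TV^(γ−1) = const ⇒ T₂ = 582×(4.07)^0.230 = 804 K; PV^γ = const ⇒ P₂ = 3520 kPa.

804 K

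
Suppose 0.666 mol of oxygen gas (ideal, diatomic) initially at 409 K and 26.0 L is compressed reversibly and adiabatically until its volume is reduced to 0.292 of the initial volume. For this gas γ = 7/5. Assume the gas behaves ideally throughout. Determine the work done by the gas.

-3600 J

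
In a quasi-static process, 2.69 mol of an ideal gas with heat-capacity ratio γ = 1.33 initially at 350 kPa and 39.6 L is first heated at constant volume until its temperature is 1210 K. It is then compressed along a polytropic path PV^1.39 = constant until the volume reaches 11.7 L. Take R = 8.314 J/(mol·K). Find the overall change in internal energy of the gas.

T₁ = P₁V₁/(nR) = 350×39.6/(2.69×8.314) = 620 K.
Step 1 — Isochoric: V stays 39.6 L; P/T = const ⇒ T₂ = 1210 K, P₂ = 683 kPa.
W = 0 (no volume change).
ΔU = nCvΔT = 2.69×25.2×(1210−620) = 40000 J.
Q = ΔU = 40000 J.
State after step 1: P = 683 kPa, V = 39.6 L, T = 1210 K.
Step 2 — Polytropic n=1.39: T₂ = T₁(V₁/V₂)^(n−1) = 1210×(3.38)^0.39 = 1950 K; P₂ = P₁(V₁/V₂)^n = 3720 kPa.
W = (P₁V₁−P₂V₂)/(n−1) = (683×39.6−3720×11.7)/0.39 = -42200 J.
ΔU = nCvΔT = 2.69×25.2×(1950−1210) = 49900 J.
Q = ΔU + W = 7680 J.
Net over both steps: W = -42200 J, Q = 47700 J, ΔU = 89900 J.

89900 J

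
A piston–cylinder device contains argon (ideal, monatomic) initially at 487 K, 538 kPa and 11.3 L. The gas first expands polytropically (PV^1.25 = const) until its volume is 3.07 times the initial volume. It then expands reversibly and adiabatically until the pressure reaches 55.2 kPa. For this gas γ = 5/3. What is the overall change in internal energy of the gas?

-4260 J

n = P₁V₁/(RT₁) = 538×11.3/(8.314×487) = 1.50 mol.
Step 1 — Polytropic n=1.25: T₂ = T₁(V₁/V₂)^(n−1) = 487×(0.326)^0.25 = 368 K; P₂ = P₁(V₁/V₂)^n = 132 kPa.
W = (P₁V₁−P₂V₂)/(n−1) = (538×11.3−132×34.7)/0.25 = 5950 J.
ΔU = nCvΔT = 1.50×12.5×(368−487) = -2230 J.
Q = ΔU + W = 3720 J.
State after step 1: P = 132 kPa, V = 34.7 L, T = 368 K.
Step 2 — Adiabatic: T₂/T₁ = (P₂/P₁)^((γ−1)/γ) ⇒ T₂ = 368×(0.417)^0.400 = 259 K; V₂ = 58.6 L.
ΔU = nCvΔT = 1.50×12.5×(259−368) = -2030 J.
Q = 0 for an adiabatic process, so W = −ΔU = 2030 J.
Net over both steps: W = 7980 J, Q = 3720 J, ΔU = -4260 J.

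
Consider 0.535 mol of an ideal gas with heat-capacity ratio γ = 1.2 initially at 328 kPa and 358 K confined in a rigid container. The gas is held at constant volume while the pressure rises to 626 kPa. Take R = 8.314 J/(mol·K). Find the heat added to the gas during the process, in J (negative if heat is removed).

7230 J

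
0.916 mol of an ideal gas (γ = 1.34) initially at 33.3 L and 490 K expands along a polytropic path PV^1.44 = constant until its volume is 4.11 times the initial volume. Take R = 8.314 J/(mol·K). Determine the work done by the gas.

3930 J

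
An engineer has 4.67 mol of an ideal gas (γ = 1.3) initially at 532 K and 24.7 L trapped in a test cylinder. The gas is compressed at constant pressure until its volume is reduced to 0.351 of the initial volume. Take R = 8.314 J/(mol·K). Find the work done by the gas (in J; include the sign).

-13400 J

P₁ = nRT₁/V₁ = 4.67×8.314×532/24.7 = 836 kPa.
Isobaric: P stays 836 kPa; V/T = const ⇒ T₂ = 187 K, V₂ = 8.67 L.
W = PΔV = 836×(8.67−24.7) kPa·L = -13400 J.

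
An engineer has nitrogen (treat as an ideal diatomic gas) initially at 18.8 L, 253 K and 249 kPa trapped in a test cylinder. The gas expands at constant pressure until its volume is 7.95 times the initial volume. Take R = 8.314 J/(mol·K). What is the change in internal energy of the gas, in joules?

n = P₁V₁/(RT₁) = 249×18.8/(8.314×253) = 2.23 mol.
Isobaric: P stays 249 kPa; V/T = const ⇒ T₂ = 2010 K, V₂ = 149 L.
For an ideal gas ΔU = nCvΔT with Cv = (5/2)R = 20.8 J/(mol·K).
ΔU = 2.23×20.8×(2010−253) = 81300 J.

81300 J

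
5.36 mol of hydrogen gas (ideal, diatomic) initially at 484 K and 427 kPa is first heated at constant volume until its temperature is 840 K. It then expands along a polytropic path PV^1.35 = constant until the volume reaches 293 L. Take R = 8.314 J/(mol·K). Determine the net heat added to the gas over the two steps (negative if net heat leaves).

45800 J

V₁ = nRT₁/P₁ = 5.36×8.314×484/427 = 50.5 L.
Step 1 — Isochoric: V stays 50.5 L; P/T = const ⇒ T₂ = 840 K, P₂ = 741 kPa.
W = 0 (no volume change).
ΔU = nCvΔT = 5.36×20.8×(840−484) = 39700 J.
Q = ΔU = 39700 J.
State after step 1: P = 741 kPa, V = 50.5 L, T = 840 K.
Step 2 — Polytropic n=1.35: T₂ = T₁(V₁/V₂)^(n−1) = 840×(0.172)^0.35 = 454 K; P₂ = P₁(V₁/V₂)^n = 69.1 kPa.
W = (P₁V₁−P₂V₂)/(n−1) = (741×50.5−69.1×293)/0.35 = 49100 J.
ΔU = nCvΔT = 5.36×20.8×(454−840) = -43000 J.
Q = ΔU + W = 6140 J.
Net over both steps: W = 49100 J, Q = 45800 J, ΔU = -3340 J.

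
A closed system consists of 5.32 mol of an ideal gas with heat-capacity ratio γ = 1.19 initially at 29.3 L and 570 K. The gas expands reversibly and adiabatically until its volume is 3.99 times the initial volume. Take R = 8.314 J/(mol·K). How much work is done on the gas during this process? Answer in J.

P₁ = nRT₁/V₁ = 5.32×8.314×570/29.3 = 860 kPa.
Adiabatic: TV^(γ−1) = const ⇒ T₂ = 570×(0.251)^0.190 = 438 K; PV^γ = const ⇒ P₂ = 166 kPa.
ΔU = nCvΔT = 5.32×43.8×(438−570) = -30700 J.
Q = 0 for an adiabatic process, so W = −ΔU = 30700 J.
Work done on the gas = −W_by = -30700 J.

-30700 J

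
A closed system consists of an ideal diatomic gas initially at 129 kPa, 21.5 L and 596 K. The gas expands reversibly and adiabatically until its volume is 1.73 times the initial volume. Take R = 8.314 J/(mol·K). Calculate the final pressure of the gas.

Adiabatic: TV^(γ−1) = const ⇒ T₂ = 596×(0.578)^0.400 = 479 K; PV^γ = const ⇒ P₂ = 59.9 kPa.

59.9 kPa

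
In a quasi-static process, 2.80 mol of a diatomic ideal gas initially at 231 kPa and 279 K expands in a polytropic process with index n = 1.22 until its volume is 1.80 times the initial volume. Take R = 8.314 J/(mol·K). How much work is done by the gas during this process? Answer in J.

V₁ = nRT₁/P₁ = 2.80×8.314×279/231 = 28.1 L.
Polytropic n=1.22: T₂ = T₁(V₁/V₂)^(n−1) = 279×(0.556)^0.22 = 245 K; P₂ = P₁(V₁/V₂)^n = 113 kPa.
W = (P₁V₁−P₂V₂)/(n−1) = (231×28.1−113×50.6)/0.22 = 3580 J.

3580 J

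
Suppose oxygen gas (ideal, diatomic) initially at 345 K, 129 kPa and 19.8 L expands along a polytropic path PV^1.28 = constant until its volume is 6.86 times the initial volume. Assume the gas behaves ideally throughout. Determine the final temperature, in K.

Polytropic n=1.28: T₂ = T₁(V₁/V₂)^(n−1) = 345×(0.146)^0.28 = 201 K; P₂ = P₁(V₁/V₂)^n = 11.0 kPa.

201 K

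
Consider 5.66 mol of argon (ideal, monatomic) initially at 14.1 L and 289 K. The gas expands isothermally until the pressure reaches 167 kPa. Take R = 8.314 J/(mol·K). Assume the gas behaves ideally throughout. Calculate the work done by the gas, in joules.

P₁ = nRT₁/V₁ = 5.66×8.314×289/14.1 = 965 kPa.
Isothermal: T stays 289 K; PV = const ⇒ V₂ = 81.4 L, P₂ = 167 kPa.
W = nRT ln(V₂/V₁) = 5.66×8.314×289×ln(5.78) = 23800 J.

23800 J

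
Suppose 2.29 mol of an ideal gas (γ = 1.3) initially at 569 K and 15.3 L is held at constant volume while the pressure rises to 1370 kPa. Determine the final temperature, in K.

P₁ = nRT₁/V₁ = 2.29×8.314×569/15.3 = 708 kPa.
Isochoric: V stays 15.3 L; P/T = const ⇒ T₂ = 1100 K, P₂ = 1370 kPa.

1100 K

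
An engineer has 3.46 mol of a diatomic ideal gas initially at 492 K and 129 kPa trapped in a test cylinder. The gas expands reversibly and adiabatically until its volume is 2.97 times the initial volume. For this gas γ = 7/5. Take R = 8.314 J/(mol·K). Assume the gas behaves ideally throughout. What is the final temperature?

V₁ = nRT₁/P₁ = 3.46×8.314×492/129 = 110 L.
Adiabatic: TV^(γ−1) = const ⇒ T₂ = 492×(0.337)^0.400 = 318 K; PV^γ = const ⇒ P₂ = 28.1 kPa.

318 K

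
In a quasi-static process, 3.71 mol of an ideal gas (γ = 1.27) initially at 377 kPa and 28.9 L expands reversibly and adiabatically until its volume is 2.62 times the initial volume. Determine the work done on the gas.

-9240 J

T₁ = P₁V₁/(nR) = 377×28.9/(3.71×8.314) = 353 K.
Adiabatic: TV^(γ−1) = const ⇒ T₂ = 353×(0.382)^0.270 = 272 K; PV^γ = const ⇒ P₂ = 111 kPa.
ΔU = nCvΔT = 3.71×30.8×(272−353) = -9240 J.
Q = 0 for an adiabatic process, so W = −ΔU = 9240 J.
Work done on the gas = −W_by = -9240 J.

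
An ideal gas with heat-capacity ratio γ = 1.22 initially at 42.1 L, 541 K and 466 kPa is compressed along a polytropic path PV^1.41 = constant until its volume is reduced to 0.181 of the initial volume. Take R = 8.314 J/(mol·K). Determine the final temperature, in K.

Polytropic n=1.41: T₂ = T₁(V₁/V₂)^(n−1) = 541×(5.52)^0.41 = 1090 K; P₂ = P₁(V₁/V₂)^n = 5190 kPa.

1090 K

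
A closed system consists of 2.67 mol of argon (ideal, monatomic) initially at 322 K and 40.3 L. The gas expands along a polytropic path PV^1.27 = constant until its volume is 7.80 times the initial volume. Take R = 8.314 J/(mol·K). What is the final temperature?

P₁ = nRT₁/V₁ = 2.67×8.314×322/40.3 = 177 kPa.
Polytropic n=1.27: T₂ = T₁(V₁/V₂)^(n−1) = 322×(0.128)^0.27 = 185 K; P₂ = P₁(V₁/V₂)^n = 13.1 kPa.

185 K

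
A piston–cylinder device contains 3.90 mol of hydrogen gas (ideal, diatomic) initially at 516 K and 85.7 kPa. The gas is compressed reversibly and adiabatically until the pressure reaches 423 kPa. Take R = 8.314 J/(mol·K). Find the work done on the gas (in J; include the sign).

V₁ = nRT₁/P₁ = 3.90×8.314×516/85.7 = 195 L.
Adiabatic: T₂/T₁ = (P₂/P₁)^((γ−1)/γ) ⇒ T₂ = 516×(4.94)^0.286 = 814 K; V₂ = 62.4 L.
ΔU = nCvΔT = 3.90×20.8×(814−516) = 24200 J.
Q = 0 for an adiabatic process, so W = −ΔU = -24200 J.
Work done on the gas = −W_by = 24200 J.

24200 J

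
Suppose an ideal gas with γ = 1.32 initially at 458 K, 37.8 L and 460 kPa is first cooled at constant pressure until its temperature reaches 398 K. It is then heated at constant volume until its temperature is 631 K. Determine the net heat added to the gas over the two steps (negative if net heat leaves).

18200 J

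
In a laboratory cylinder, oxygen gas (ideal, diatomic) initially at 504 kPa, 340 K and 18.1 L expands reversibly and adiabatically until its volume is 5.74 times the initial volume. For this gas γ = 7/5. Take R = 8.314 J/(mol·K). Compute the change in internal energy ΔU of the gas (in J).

-11500 J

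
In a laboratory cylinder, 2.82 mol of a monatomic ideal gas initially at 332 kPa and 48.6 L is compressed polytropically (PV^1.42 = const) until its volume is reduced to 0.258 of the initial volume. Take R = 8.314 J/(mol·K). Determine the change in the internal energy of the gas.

18600 J

T₁ = P₁V₁/(nR) = 332×48.6/(2.82×8.314) = 688 K.
Polytropic n=1.42: T₂ = T₁(V₁/V₂)^(n−1) = 688×(3.88)^0.42 = 1220 K; P₂ = P₁(V₁/V₂)^n = 2270 kPa.
For an ideal gas ΔU = nCvΔT with Cv = (3/2)R = 12.5 J/(mol·K).
ΔU = 2.82×12.5×(1220−688) = 18600 J.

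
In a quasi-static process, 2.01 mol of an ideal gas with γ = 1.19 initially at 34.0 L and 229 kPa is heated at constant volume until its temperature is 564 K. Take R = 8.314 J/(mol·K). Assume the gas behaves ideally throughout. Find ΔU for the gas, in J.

T₁ = P₁V₁/(nR) = 229×34.0/(2.01×8.314) = 466 K.
Isochoric: V stays 34.0 L; P/T = const ⇒ T₂ = 564 K, P₂ = 277 kPa.
For an ideal gas ΔU = nCvΔT with Cv = R/(γ−1) = 43.8 J/(mol·K).
ΔU = 2.01×43.8×(564−466) = 8630 J.

8630 J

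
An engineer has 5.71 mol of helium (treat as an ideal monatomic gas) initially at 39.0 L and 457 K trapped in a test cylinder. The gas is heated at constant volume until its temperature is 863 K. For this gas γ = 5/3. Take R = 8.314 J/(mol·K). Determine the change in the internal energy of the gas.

28900 J

P₁ = nRT₁/V₁ = 5.71×8.314×457/39.0 = 556 kPa.
Isochoric: V stays 39.0 L; P/T = const ⇒ T₂ = 863 K, P₂ = 1050 kPa.
For an ideal gas ΔU = nCvΔT with Cv = (3/2)R = 12.5 J/(mol·K).
ΔU = 5.71×12.5×(863−457) = 28900 J.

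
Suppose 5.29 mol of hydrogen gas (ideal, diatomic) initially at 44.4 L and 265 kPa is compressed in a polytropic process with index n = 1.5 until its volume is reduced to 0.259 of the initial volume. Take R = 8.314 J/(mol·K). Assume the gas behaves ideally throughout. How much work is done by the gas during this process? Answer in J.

T₁ = P₁V₁/(nR) = 265×44.4/(5.29×8.314) = 268 K.
Polytropic n=1.5: T₂ = T₁(V₁/V₂)^(n−1) = 268×(3.86)^0.50 = 526 K; P₂ = P₁(V₁/V₂)^n = 2010 kPa.
W = (P₁V₁−P₂V₂)/(n−1) = (265×44.4−2010×11.5)/0.50 = -22700 J.

-22700 J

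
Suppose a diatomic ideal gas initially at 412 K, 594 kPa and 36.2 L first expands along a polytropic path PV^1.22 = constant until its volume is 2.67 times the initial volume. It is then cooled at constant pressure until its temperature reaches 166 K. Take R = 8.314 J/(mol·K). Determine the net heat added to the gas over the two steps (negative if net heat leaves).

-21800 J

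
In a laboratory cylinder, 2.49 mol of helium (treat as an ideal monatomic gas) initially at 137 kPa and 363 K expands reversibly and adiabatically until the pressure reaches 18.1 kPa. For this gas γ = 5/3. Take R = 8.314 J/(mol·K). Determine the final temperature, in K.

V₁ = nRT₁/P₁ = 2.49×8.314×363/137 = 54.9 L.
Adiabatic: T₂/T₁ = (P₂/P₁)^((γ−1)/γ) ⇒ T₂ = 363×(0.132)^0.400 = 162 K; V₂ = 185 L.

162 K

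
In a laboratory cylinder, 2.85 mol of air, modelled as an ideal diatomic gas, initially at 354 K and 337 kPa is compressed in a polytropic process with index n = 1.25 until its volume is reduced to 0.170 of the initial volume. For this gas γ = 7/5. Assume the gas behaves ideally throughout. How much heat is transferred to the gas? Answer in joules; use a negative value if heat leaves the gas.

-7010 J

V₁ = nRT₁/P₁ = 2.85×8.314×354/337 = 24.9 L.
Polytropic n=1.25: T₂ = T₁(V₁/V₂)^(n−1) = 354×(5.88)^0.25 = 551 K; P₂ = P₁(V₁/V₂)^n = 3090 kPa.
W = (P₁V₁−P₂V₂)/(n−1) = (337×24.9−3090×4.23)/0.25 = -18700 J.
ΔU = nCvΔT = 2.85×20.8×(551−354) = 11700 J.
Q = ΔU + W = -7010 J.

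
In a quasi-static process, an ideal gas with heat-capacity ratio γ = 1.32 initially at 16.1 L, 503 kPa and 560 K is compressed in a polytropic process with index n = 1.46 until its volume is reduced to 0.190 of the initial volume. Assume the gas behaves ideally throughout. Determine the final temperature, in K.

1200 K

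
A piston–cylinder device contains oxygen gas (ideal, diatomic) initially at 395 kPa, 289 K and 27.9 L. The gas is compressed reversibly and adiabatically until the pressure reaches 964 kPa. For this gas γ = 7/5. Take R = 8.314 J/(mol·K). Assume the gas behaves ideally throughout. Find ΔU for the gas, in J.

n = P₁V₁/(RT₁) = 395×27.9/(8.314×289) = 4.59 mol.
Adiabatic: T₂/T₁ = (P₂/P₁)^((γ−1)/γ) ⇒ T₂ = 289×(2.44)^0.286 = 373 K; V₂ = 14.8 L.
For an ideal gas ΔU = nCvΔT with Cv = (5/2)R = 20.8 J/(mol·K).
ΔU = 4.59×20.8×(373−289) = 8000 J.

8000 J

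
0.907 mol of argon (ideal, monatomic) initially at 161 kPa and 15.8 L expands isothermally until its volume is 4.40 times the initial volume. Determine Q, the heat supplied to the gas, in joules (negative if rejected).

3770 J

T₁ = P₁V₁/(nR) = 161×15.8/(0.907×8.314) = 337 K.
Isothermal: T stays 337 K; PV = const ⇒ V₂ = 69.5 L, P₂ = 36.6 kPa.
ΔU = 0 (ideal gas, T constant).
W = nRT ln(V₂/V₁) = 0.907×8.314×337×ln(4.40) = 3770 J.
Q = ΔU + W = 3770 J.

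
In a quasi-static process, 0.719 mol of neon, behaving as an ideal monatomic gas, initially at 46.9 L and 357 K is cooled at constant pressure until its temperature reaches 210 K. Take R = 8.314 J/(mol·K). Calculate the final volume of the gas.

27.6 L

P₁ = nRT₁/V₁ = 0.719×8.314×357/46.9 = 45.5 kPa.
Isobaric: P stays 45.5 kPa; V/T = const ⇒ T₂ = 210 K, V₂ = 27.6 L.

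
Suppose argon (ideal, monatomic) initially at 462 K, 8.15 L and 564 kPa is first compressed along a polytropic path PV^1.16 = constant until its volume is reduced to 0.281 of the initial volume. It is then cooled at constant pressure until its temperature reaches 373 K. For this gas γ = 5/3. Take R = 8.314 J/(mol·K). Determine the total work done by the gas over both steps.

n = P₁V₁/(RT₁) = 564×8.15/(8.314×462) = 1.20 mol.
Step 1 — Polytropic n=1.16: T₂ = T₁(V₁/V₂)^(n−1) = 462×(3.56)^0.16 = 566 K; P₂ = P₁(V₁/V₂)^n = 2460 kPa.
W = (P₁V₁−P₂V₂)/(n−1) = (564×8.15−2460×2.29)/0.16 = -6470 J.
ΔU = nCvΔT = 1.20×12.5×(566−462) = 1550 J.
Q = ΔU + W = -4920 J.
State after step 1: P = 2460 kPa, V = 2.29 L, T = 566 K.
Step 2 — Isobaric: P stays 2460 kPa; V/T = const ⇒ T₂ = 373 K, V₂ = 1.51 L.
W = PΔV = 2460×(1.51−2.29) kPa·L = -1920 J.
ΔU = nCvΔT = 1.20×12.5×(373−566) = -2880 J.
Q = ΔU + W = nCpΔT = -4800 J.
Net over both steps: W = -8390 J, Q = -9720 J, ΔU = -1330 J.

-8390 J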